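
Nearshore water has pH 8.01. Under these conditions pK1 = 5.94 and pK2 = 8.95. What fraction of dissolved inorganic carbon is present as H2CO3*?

α₀ = 0.00758

α₀ = 1 / (1 + K1/[H⁺] + K1K2/[H⁺]²) = 1 / (1 + 10^+2.07 + 10^+1.13)
   = 1 / (1 + 117.49 + 13.490) = 1/131.98 = 0.007577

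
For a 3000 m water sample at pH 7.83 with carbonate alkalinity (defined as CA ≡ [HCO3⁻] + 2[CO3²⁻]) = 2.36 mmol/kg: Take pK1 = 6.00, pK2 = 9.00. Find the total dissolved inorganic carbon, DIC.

DIC = 2.25 mmol/kg

CA = [HCO3⁻] + 2[CO3²⁻] = (α₁ + 2α₂)·DIC
At pH 7.83: [H⁺]/K1 = 10^-1.83 = 0.014791, K2/[H⁺] = 10^-1.17 = 0.067608
α₁ = 1/(1 + 0.014791 + 0.067608) = 1/1.0824 = 0.9239; α₂ = α₁·K2/[H⁺] = 0.06246
α₁ + 2α₂ = 1.0488
DIC = CA / (α₁ + 2α₂) = 2.36 / 1.0488 = 2.25 mmol/kg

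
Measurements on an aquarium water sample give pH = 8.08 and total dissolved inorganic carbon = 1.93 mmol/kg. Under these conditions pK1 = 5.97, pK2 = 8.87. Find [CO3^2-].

α₂ = 1 / (1 + [H⁺]/K2 + [H⁺]²/(K1K2)) = 1 / (1 + 10^+0.79 + 10^-1.32)
   = 1 / (1 + 6.1660 + 0.047863) = 1/7.2138 = 0.1386
[CO3²⁻] = α₂ × DIC = 0.1386 × 1.93 = 0.268 mmol/kg

[CO3²⁻] = 0.268 mmol/kg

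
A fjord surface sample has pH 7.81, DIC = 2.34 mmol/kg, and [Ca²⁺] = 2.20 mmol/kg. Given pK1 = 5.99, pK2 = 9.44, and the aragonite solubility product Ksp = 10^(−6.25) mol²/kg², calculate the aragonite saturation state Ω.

Ω = 0.207

α₂ = 1 / (1 + [H⁺]/K2 + [H⁺]²/(K1K2)) = 1 / (1 + 10^+1.63 + 10^-0.19)
   = 1 / (1 + 42.658 + 0.64565) = 1/44.304 = 0.02257
[CO3²⁻] = α₂ × DIC = 0.02257 × 2.34 = 0.05282 mmol/kg
Ksp = 10^(−6.25) = 5.623×10^-7
Ω = [Ca²⁺][CO3²⁻]/Ksp = (2.20×10^-3)(5.282×10^-5) / 5.623×10^-7 = 0.207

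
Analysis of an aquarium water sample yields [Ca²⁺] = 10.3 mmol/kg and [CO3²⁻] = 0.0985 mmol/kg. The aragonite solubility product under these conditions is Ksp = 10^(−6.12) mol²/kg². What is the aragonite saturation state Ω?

Ω = 1.34

Ksp = 10^(−6.12) = 7.586×10^-7
Ω = [Ca²⁺][CO3²⁻]/Ksp = (10.3×10^-3)(0.0985×10^-3) / 7.586×10^-7 = 1.34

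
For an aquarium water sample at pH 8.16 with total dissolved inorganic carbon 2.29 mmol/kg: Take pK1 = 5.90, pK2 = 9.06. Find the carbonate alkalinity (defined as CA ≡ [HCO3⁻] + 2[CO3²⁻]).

CA = [HCO3⁻] + 2[CO3²⁻] = (α₁ + 2α₂)·DIC
At pH 8.16: [H⁺]/K1 = 10^-2.26 = 0.0054954, K2/[H⁺] = 10^-0.90 = 0.12589
α₁ = 1/(1 + 0.0054954 + 0.12589) = 1/1.1314 = 0.8839; α₂ = α₁·K2/[H⁺] = 0.1113
α₁ + 2α₂ = 1.1064
CA = 1.1064 × 2.29 = 2.53 mmol/kg

CA = 2.53 mmol/kg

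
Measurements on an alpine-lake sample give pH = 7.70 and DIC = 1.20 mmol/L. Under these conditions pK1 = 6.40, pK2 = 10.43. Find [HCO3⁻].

[HCO3⁻] = 1.14 mmol/L

α₁ = 1 / (1 + [H⁺]/K1 + K2/[H⁺]) = 1 / (1 + 10^-1.30 + 10^-2.73)
   = 1 / (1 + 0.050119 + 0.0018621) = 1/1.0520 = 0.9506
[HCO3⁻] = α₁ × DIC = 0.9506 × 1.20 = 1.14 mmol/L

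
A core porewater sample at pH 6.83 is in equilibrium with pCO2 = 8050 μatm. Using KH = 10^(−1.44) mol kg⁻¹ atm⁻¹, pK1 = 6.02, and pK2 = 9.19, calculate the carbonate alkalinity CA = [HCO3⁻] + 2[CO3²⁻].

[CO2*] = KH · pCO2 = 10^(−1.44) × 8050×10^-6 = 2.923×10^-4 mol/kg
α₀ = 1/(1 + K1/[H⁺] + K1K2/[H⁺]²) = 1/(1 + 10^+0.81 + 10^-1.55) = 0.1336
DIC = [CO2*]/α₀ = 2.923×10^-4 / 0.1336 = 2.188 mmol/kg
CA = (α₁ + 2α₂)·DIC = (0.8626 + 2×0.003766) × 2.188 = 1.90 mmol/kg

CA = 1.90 mmol/kg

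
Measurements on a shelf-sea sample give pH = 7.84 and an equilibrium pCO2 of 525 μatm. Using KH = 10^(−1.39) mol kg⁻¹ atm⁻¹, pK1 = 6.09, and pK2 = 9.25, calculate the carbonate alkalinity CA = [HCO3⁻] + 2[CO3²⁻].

[CO2*] = KH · pCO2 = 10^(−1.39) × 525×10^-6 = 2.139×10^-5 mol/kg
α₀ = 1/(1 + K1/[H⁺] + K1K2/[H⁺]²) = 1/(1 + 10^+1.75 + 10^+0.34) = 0.01683
DIC = [CO2*]/α₀ = 2.139×10^-5 / 0.01683 = 1.271 mmol/kg
CA = (α₁ + 2α₂)·DIC = (0.9464 + 2×0.03682) × 1.271 = 1.30 mmol/kg

CA = 1.30 mmol/kg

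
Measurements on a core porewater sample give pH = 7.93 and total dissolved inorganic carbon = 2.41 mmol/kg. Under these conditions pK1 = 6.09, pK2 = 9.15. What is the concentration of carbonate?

[CO3²⁻] = 0.135 mmol/kg

α₂ = 1 / (1 + [H⁺]/K2 + [H⁺]²/(K1K2)) = 1 / (1 + 10^+1.22 + 10^-0.62)
   = 1 / (1 + 16.596 + 0.23988) = 1/17.836 = 0.05607
[CO3²⁻] = α₂ × DIC = 0.05607 × 2.41 = 0.135 mmol/kg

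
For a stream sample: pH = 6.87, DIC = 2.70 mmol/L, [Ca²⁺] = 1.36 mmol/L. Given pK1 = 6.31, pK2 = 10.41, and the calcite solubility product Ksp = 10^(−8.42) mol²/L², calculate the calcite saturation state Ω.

Ω = 0.218

α₂ = 1 / (1 + [H⁺]/K2 + [H⁺]²/(K1K2)) = 1 / (1 + 10^+3.54 + 10^+2.98)
   = 1 / (1 + 3467.4 + 954.99) = 1/4423.4 = 0.0002261
[CO3²⁻] = α₂ × DIC = 0.0002261 × 2.70 = 0.0006104 mmol/L = 0.6104 μmol/L
Ksp = 10^(−8.42) = 3.802×10^-9
Ω = [Ca²⁺][CO3²⁻]/Ksp = (1.36×10^-3)(6.104×10^-7) / 3.802×10^-9 = 0.218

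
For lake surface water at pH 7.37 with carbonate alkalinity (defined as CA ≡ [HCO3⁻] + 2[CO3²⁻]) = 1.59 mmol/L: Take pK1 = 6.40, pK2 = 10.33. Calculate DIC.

DIC = 1.76 mmol/L

CA = [HCO3⁻] + 2[CO3²⁻] = (α₁ + 2α₂)·DIC
At pH 7.37: [H⁺]/K1 = 10^-0.97 = 0.10715, K2/[H⁺] = 10^-2.96 = 0.0010965
α₁ = 1/(1 + 0.10715 + 0.0010965) = 1/1.1082 = 0.9023; α₂ = α₁·K2/[H⁺] = 0.0009894
α₁ + 2α₂ = 0.9043
DIC = CA / (α₁ + 2α₂) = 1.59 / 0.9043 = 1.76 mmol/L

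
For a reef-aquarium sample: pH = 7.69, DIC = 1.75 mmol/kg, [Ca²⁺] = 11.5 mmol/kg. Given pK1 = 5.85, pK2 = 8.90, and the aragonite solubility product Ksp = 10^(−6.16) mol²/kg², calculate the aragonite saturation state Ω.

α₂ = 1 / (1 + [H⁺]/K2 + [H⁺]²/(K1K2)) = 1 / (1 + 10^+1.21 + 10^-0.63)
   = 1 / (1 + 16.218 + 0.23442) = 1/17.453 = 0.05730
[CO3²⁻] = α₂ × DIC = 0.05730 × 1.75 = 0.1003 mmol/kg
Ksp = 10^(−6.16) = 6.918×10^-7
Ω = [Ca²⁺][CO3²⁻]/Ksp = (11.5×10^-3)(1.003×10^-4) / 6.918×10^-7 = 1.67

Ω = 1.67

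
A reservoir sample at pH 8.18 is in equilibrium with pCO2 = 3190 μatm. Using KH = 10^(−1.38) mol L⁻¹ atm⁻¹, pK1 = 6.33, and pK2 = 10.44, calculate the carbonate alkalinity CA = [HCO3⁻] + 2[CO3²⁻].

CA = 9.52 mmol/L

[CO2*] = KH · pCO2 = 10^(−1.38) × 3190×10^-6 = 1.330×10^-4 mol/L
α₀ = 1/(1 + K1/[H⁺] + K1K2/[H⁺]²) = 1/(1 + 10^+1.85 + 10^-0.41) = 0.01385
DIC = [CO2*]/α₀ = 1.330×10^-4 / 0.01385 = 9.599 mmol/L
CA = (α₁ + 2α₂)·DIC = (0.9808 + 2×0.005390) × 9.599 = 9.52 mmol/L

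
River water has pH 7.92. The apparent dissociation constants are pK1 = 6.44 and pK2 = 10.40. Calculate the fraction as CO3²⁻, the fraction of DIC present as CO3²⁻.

α₂ = 1 / (1 + [H⁺]/K2 + [H⁺]²/(K1K2)) = 1 / (1 + 10^+2.48 + 10^+1.00)
   = 1 / (1 + 302.00 + 10.000) = 1/313.00 = 0.003195

α₂ = 0.00319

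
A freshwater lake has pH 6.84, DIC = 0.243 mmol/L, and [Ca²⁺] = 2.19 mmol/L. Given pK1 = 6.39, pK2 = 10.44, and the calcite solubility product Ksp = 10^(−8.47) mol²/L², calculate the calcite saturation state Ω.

α₂ = 1 / (1 + [H⁺]/K2 + [H⁺]²/(K1K2)) = 1 / (1 + 10^+3.60 + 10^+3.15)
   = 1 / (1 + 3981.1 + 1412.5) = 1/5394.6 = 0.0001854
[CO3²⁻] = α₂ × DIC = 0.0001854 × 0.243 = 4.504×10^-5 mmol/L = 0.04504 μmol/L
Ksp = 10^(−8.47) = 3.388×10^-9
Ω = [Ca²⁺][CO3²⁻]/Ksp = (2.19×10^-3)(4.504×10^-8) / 3.388×10^-9 = 0.0291

Ω = 0.0291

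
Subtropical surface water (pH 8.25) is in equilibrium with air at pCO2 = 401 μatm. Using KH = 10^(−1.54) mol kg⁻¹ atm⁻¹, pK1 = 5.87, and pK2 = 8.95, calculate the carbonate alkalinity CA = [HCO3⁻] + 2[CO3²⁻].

[CO2*] = KH · pCO2 = 10^(−1.54) × 401×10^-6 = 1.156×10^-5 mol/kg
α₀ = 1/(1 + K1/[H⁺] + K1K2/[H⁺]²) = 1/(1 + 10^+2.38 + 10^+1.68) = 0.003463
DIC = [CO2*]/α₀ = 1.156×10^-5 / 0.003463 = 3.339 mmol/kg
CA = (α₁ + 2α₂)·DIC = (0.8308 + 2×0.1658) × 3.339 = 3.88 mmol/kg

CA = 3.88 mmol/kg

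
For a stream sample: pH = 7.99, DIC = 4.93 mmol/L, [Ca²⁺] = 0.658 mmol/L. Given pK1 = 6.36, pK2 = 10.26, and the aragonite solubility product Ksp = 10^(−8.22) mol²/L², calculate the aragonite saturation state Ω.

α₂ = 1 / (1 + [H⁺]/K2 + [H⁺]²/(K1K2)) = 1 / (1 + 10^+2.27 + 10^+0.64)
   = 1 / (1 + 186.21 + 4.3652) = 1/191.57 = 0.005220
[CO3²⁻] = α₂ × DIC = 0.005220 × 4.93 = 0.02573 mmol/L
Ksp = 10^(−8.22) = 6.026×10^-9
Ω = [Ca²⁺][CO3²⁻]/Ksp = (0.658×10^-3)(2.573×10^-5) / 6.026×10^-9 = 2.81

Ω = 2.81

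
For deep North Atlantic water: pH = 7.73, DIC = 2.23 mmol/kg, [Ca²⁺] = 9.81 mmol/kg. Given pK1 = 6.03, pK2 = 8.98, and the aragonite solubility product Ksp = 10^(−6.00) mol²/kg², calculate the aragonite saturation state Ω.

α₂ = 1 / (1 + [H⁺]/K2 + [H⁺]²/(K1K2)) = 1 / (1 + 10^+1.25 + 10^-0.45)
   = 1 / (1 + 17.783 + 0.35481) = 1/19.138 = 0.05225
[CO3²⁻] = α₂ × DIC = 0.05225 × 2.23 = 0.1165 mmol/kg
Ksp = 10^(−6.00) = 1.000×10^-6
Ω = [Ca²⁺][CO3²⁻]/Ksp = (9.81×10^-3)(1.165×10^-4) / 1.000×10^-6 = 1.14

Ω = 1.14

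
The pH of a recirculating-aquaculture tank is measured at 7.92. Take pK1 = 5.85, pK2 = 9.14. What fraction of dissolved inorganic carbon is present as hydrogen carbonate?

α₁ = 0.936

α₁ = 1 / (1 + [H⁺]/K1 + K2/[H⁺]) = 1 / (1 + 10^-2.07 + 10^-1.22)
   = 1 / (1 + 0.0085114 + 0.060256) = 1/1.0688 = 0.9357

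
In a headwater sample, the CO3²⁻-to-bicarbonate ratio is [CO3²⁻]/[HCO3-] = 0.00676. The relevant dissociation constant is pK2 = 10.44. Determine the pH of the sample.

From K2 = [H⁺][CO3²⁻]/[HCO3-]:  pH = pK2 + log₁₀([CO3²⁻]/[HCO3-])
log₁₀(0.00676) = -2.170
pH = 10.44 + (-2.170) = 8.27

pH = 8.27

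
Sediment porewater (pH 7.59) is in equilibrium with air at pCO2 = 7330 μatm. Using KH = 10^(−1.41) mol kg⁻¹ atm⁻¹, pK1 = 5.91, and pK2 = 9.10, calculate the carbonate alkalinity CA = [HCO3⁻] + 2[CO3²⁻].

[CO2*] = KH · pCO2 = 10^(−1.41) × 7330×10^-6 = 2.852×10^-4 mol/kg
α₀ = 1/(1 + K1/[H⁺] + K1K2/[H⁺]²) = 1/(1 + 10^+1.68 + 10^+0.17) = 0.01986
DIC = [CO2*]/α₀ = 2.852×10^-4 / 0.01986 = 14.36 mmol/kg
CA = (α₁ + 2α₂)·DIC = (0.9508 + 2×0.02938) × 14.36 = 14.5 mmol/kg

CA = 14.5 mmol/kg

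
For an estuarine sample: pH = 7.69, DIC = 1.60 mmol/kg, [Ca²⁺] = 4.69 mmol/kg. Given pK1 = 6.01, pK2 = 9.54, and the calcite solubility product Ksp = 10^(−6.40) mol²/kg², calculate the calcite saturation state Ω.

α₂ = 1 / (1 + [H⁺]/K2 + [H⁺]²/(K1K2)) = 1 / (1 + 10^+1.85 + 10^+0.17)
   = 1 / (1 + 70.795 + 1.4791) = 1/73.274 = 0.01365
[CO3²⁻] = α₂ × DIC = 0.01365 × 1.60 = 0.02184 mmol/kg
Ksp = 10^(−6.40) = 3.981×10^-7
Ω = [Ca²⁺][CO3²⁻]/Ksp = (4.69×10^-3)(2.184×10^-5) / 3.981×10^-7 = 0.257

Ω = 0.257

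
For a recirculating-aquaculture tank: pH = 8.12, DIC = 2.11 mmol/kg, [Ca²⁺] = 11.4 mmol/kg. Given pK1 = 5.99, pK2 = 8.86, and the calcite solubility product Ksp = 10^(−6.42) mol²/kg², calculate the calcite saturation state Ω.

Ω = 9.68

α₂ = 1 / (1 + [H⁺]/K2 + [H⁺]²/(K1K2)) = 1 / (1 + 10^+0.74 + 10^-1.39)
   = 1 / (1 + 5.4954 + 0.040738) = 1/6.5361 = 0.1530
[CO3²⁻] = α₂ × DIC = 0.1530 × 2.11 = 0.3228 mmol/kg
Ksp = 10^(−6.42) = 3.802×10^-7
Ω = [Ca²⁺][CO3²⁻]/Ksp = (11.4×10^-3)(3.228×10^-4) / 3.802×10^-7 = 9.68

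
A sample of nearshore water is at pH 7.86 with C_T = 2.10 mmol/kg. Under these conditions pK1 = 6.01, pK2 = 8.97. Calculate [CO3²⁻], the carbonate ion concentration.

[CO3²⁻] = 0.149 mmol/kg

α₂ = 1 / (1 + [H⁺]/K2 + [H⁺]²/(K1K2)) = 1 / (1 + 10^+1.11 + 10^-0.74)
   = 1 / (1 + 12.882 + 0.18197) = 1/14.064 = 0.07110
[CO3²⁻] = α₂ × DIC = 0.07110 × 2.10 = 0.149 mmol/kg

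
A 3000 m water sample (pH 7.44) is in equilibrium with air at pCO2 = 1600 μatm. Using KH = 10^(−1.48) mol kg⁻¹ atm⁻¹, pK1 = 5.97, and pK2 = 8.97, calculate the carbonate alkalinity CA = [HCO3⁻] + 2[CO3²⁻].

CA = 1.66 mmol/kg

[CO2*] = KH · pCO2 = 10^(−1.48) × 1600×10^-6 = 5.298×10^-5 mol/kg
α₀ = 1/(1 + K1/[H⁺] + K1K2/[H⁺]²) = 1/(1 + 10^+1.47 + 10^-0.06) = 0.03186
DIC = [CO2*]/α₀ = 5.298×10^-5 / 0.03186 = 1.663 mmol/kg
CA = (α₁ + 2α₂)·DIC = (0.9404 + 2×0.02775) × 1.663 = 1.66 mmol/kg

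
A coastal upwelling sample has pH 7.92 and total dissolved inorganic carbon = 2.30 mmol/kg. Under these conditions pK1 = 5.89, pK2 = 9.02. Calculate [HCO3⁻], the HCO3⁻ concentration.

[HCO3⁻] = 2.11 mmol/kg

α₁ = 1 / (1 + [H⁺]/K1 + K2/[H⁺]) = 1 / (1 + 10^-2.03 + 10^-1.10)
   = 1 / (1 + 0.0093325 + 0.079433) = 1/1.0888 = 0.9185
[HCO3⁻] = α₁ × DIC = 0.9185 × 2.30 = 2.11 mmol/kg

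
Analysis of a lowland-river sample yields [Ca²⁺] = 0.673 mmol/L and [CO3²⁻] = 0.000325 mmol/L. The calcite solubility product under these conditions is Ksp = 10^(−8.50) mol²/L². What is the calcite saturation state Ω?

Ksp = 10^(−8.50) = 3.162×10^-9
Ω = [Ca²⁺][CO3²⁻]/Ksp = (0.673×10^-3)(0.000325×10^-3) / 3.162×10^-9 = 0.0692

Ω = 0.0692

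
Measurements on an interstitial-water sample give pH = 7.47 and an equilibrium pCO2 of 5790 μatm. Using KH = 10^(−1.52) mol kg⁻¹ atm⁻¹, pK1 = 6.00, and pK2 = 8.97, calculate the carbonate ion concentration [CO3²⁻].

[CO3²⁻] = 0.163 mmol/kg

[CO2*] = KH · pCO2 = 10^(−1.52) × 5790×10^-6 = 1.749×10^-4 mol/kg
α₀ = 1/(1 + K1/[H⁺] + K1K2/[H⁺]²) = 1/(1 + 10^+1.47 + 10^-0.03) = 0.03180
DIC = [CO2*]/α₀ = 1.749×10^-4 / 0.03180 = 5.498 mmol/kg
[CO3²⁻] = α₂·DIC; α₂ = 0.02968, so [CO3²⁻] = 0.02968 × 5.498 = 0.163 mmol/kg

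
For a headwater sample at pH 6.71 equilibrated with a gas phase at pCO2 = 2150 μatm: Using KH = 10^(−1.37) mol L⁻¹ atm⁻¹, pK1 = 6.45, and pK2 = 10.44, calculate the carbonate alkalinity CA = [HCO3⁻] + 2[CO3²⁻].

CA = 0.167 mmol/L

[CO2*] = KH · pCO2 = 10^(−1.37) × 2150×10^-6 = 9.171×10^-5 mol/L
α₀ = 1/(1 + K1/[H⁺] + K1K2/[H⁺]²) = 1/(1 + 10^+0.26 + 10^-3.47) = 0.3546
DIC = [CO2*]/α₀ = 9.171×10^-5 / 0.3546 = 0.2586 mmol/L
CA = (α₁ + 2α₂)·DIC = (0.6453 + 2×0.0001202) × 0.2586 = 0.167 mmol/L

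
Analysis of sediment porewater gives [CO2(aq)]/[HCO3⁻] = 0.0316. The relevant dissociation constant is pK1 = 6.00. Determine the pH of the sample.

From K1 = [H⁺][HCO3⁻]/[CO2(aq)]:  pH = pK1 − log₁₀([CO2(aq)]/[HCO3⁻])
log₁₀(0.0316) = -1.500
pH = 6.00 − (-1.500) = 7.50

pH = 7.50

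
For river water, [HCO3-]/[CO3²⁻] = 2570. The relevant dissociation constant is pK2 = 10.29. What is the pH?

pH = 6.88

From K2 = [H⁺][CO3²⁻]/[HCO3-]:  pH = pK2 − log₁₀([HCO3-]/[CO3²⁻])
log₁₀(2570) = +3.410
pH = 10.29 − (+3.410) = 6.88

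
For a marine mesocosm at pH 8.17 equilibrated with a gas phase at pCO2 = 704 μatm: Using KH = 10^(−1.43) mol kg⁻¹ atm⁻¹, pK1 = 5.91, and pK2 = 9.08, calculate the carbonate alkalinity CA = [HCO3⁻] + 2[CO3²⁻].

CA = 5.93 mmol/kg

[CO2*] = KH · pCO2 = 10^(−1.43) × 704×10^-6 = 2.616×10^-5 mol/kg
α₀ = 1/(1 + K1/[H⁺] + K1K2/[H⁺]²) = 1/(1 + 10^+2.26 + 10^+1.35) = 0.004870
DIC = [CO2*]/α₀ = 2.616×10^-5 / 0.004870 = 5.371 mmol/kg
CA = (α₁ + 2α₂)·DIC = (0.8861 + 2×0.1090) × 5.371 = 5.93 mmol/kg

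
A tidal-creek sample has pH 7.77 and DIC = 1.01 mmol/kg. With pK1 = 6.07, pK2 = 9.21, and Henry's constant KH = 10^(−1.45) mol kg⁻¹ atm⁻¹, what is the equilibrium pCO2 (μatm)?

pCO2 = 538 μatm

α₀ = 1 / (1 + K1/[H⁺] + K1K2/[H⁺]²) = 1 / (1 + 10^+1.70 + 10^+0.26)
   = 1 / (1 + 50.119 + 1.8197) = 1/52.938 = 0.01889
[CO2*] = α₀ × DIC = 0.01889 × 1.01 = 0.01908 mmol/kg = 19.08 μmol/kg
pCO2 = [CO2*]/KH = 1.908×10^-5 / 3.548×10^-2 = 538 μatm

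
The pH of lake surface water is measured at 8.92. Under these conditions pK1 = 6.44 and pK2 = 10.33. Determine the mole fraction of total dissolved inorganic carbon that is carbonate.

α₂ = 0.0373

α₂ = 1 / (1 + [H⁺]/K2 + [H⁺]²/(K1K2)) = 1 / (1 + 10^+1.41 + 10^-1.07)
   = 1 / (1 + 25.704 + 0.085114) = 1/26.789 = 0.03733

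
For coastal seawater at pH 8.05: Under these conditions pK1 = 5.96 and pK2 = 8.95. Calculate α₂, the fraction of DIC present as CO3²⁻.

α₂ = 0.111

α₂ = 1 / (1 + [H⁺]/K2 + [H⁺]²/(K1K2)) = 1 / (1 + 10^+0.90 + 10^-1.19)
   = 1 / (1 + 7.9433 + 0.064565) = 1/9.0078 = 0.1110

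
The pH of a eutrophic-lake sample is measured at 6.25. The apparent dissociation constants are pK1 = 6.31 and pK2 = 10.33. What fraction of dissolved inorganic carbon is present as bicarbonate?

α₁ = 0.465

α₁ = 1 / (1 + [H⁺]/K1 + K2/[H⁺]) = 1 / (1 + 10^+0.06 + 10^-4.08)
   = 1 / (1 + 1.1482 + 8.3176×10^-5) = 1/2.1482 = 0.4655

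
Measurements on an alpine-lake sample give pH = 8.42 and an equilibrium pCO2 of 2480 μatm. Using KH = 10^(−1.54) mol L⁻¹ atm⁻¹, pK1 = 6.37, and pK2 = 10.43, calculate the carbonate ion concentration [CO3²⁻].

[CO2*] = KH · pCO2 = 10^(−1.54) × 2480×10^-6 = 7.152×10^-5 mol/L
α₀ = 1/(1 + K1/[H⁺] + K1K2/[H⁺]²) = 1/(1 + 10^+2.05 + 10^+0.04) = 0.008749
DIC = [CO2*]/α₀ = 7.152×10^-5 / 0.008749 = 8.175 mmol/L
[CO3²⁻] = α₂·DIC; α₂ = 0.009593, so [CO3²⁻] = 0.009593 × 8.175 = 0.0784 mmol/L

[CO3²⁻] = 0.0784 mmol/L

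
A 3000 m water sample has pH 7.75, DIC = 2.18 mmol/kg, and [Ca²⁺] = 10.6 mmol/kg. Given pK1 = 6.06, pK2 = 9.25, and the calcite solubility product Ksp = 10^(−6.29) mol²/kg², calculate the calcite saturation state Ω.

α₂ = 1 / (1 + [H⁺]/K2 + [H⁺]²/(K1K2)) = 1 / (1 + 10^+1.50 + 10^-0.19)
   = 1 / (1 + 31.623 + 0.64565) = 1/33.268 = 0.03006
[CO3²⁻] = α₂ × DIC = 0.03006 × 2.18 = 0.06553 mmol/kg
Ksp = 10^(−6.29) = 5.129×10^-7
Ω = [Ca²⁺][CO3²⁻]/Ksp = (10.6×10^-3)(6.553×10^-5) / 5.129×10^-7 = 1.35

Ω = 1.35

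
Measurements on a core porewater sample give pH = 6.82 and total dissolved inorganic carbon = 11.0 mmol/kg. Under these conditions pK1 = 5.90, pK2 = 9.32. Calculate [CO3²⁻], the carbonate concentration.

α₂ = 1 / (1 + [H⁺]/K2 + [H⁺]²/(K1K2)) = 1 / (1 + 10^+2.50 + 10^+1.58)
   = 1 / (1 + 316.23 + 38.019) = 1/355.25 = 0.002815
[CO3²⁻] = α₂ × DIC = 0.002815 × 11.0 = 0.0310 mmol/kg

[CO3²⁻] = 0.0310 mmol/kg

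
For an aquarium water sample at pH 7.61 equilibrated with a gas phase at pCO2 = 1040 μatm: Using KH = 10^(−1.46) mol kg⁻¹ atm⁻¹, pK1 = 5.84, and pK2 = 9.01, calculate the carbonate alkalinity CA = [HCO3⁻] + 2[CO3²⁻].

CA = 2.29 mmol/kg

[CO2*] = KH · pCO2 = 10^(−1.46) × 1040×10^-6 = 3.606×10^-5 mol/kg
α₀ = 1/(1 + K1/[H⁺] + K1K2/[H⁺]²) = 1/(1 + 10^+1.77 + 10^+0.37) = 0.01607
DIC = [CO2*]/α₀ = 3.606×10^-5 / 0.01607 = 2.244 mmol/kg
CA = (α₁ + 2α₂)·DIC = (0.9463 + 2×0.03767) × 2.244 = 2.29 mmol/kg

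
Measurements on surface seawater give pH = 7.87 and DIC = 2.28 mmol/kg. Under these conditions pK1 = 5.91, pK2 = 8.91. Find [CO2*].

[CO2*] = 0.0227 mmol/kg

α₀ = 1 / (1 + K1/[H⁺] + K1K2/[H⁺]²) = 1 / (1 + 10^+1.96 + 10^+0.92)
   = 1 / (1 + 91.201 + 8.3176) = 1/100.52 = 0.009948
[CO2*] = α₀ × DIC = 0.009948 × 2.28 = 0.0227 mmol/kg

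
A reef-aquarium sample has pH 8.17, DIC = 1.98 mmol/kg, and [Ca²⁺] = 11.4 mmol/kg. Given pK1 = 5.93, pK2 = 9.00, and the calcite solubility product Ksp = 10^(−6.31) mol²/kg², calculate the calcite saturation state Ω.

α₂ = 1 / (1 + [H⁺]/K2 + [H⁺]²/(K1K2)) = 1 / (1 + 10^+0.83 + 10^-1.41)
   = 1 / (1 + 6.7608 + 0.038905) = 1/7.7997 = 0.1282
[CO3²⁻] = α₂ × DIC = 0.1282 × 1.98 = 0.2539 mmol/kg
Ksp = 10^(−6.31) = 4.898×10^-7
Ω = [Ca²⁺][CO3²⁻]/Ksp = (11.4×10^-3)(2.539×10^-4) / 4.898×10^-7 = 5.91

Ω = 5.91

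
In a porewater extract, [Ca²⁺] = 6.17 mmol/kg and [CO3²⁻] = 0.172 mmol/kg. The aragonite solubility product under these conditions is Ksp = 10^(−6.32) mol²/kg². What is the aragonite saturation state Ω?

Ksp = 10^(−6.32) = 4.786×10^-7
Ω = [Ca²⁺][CO3²⁻]/Ksp = (6.17×10^-3)(0.172×10^-3) / 4.786×10^-7 = 2.22

Ω = 2.22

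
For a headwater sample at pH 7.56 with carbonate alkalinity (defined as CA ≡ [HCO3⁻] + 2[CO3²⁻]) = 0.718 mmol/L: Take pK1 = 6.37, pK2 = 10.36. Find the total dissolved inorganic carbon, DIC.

CA = [HCO3⁻] + 2[CO3²⁻] = (α₁ + 2α₂)·DIC
At pH 7.56: [H⁺]/K1 = 10^-1.19 = 0.064565, K2/[H⁺] = 10^-2.80 = 0.0015849
α₁ = 1/(1 + 0.064565 + 0.0015849) = 1/1.0662 = 0.9380; α₂ = α₁·K2/[H⁺] = 0.001487
α₁ + 2α₂ = 0.9409
DIC = CA / (α₁ + 2α₂) = 0.718 / 0.9409 = 0.763 mmol/L

DIC = 0.763 mmol/L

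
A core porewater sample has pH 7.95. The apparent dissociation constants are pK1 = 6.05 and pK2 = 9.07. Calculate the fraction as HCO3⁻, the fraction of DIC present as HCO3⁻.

α₁ = 0.919

α₁ = 1 / (1 + [H⁺]/K1 + K2/[H⁺]) = 1 / (1 + 10^-1.90 + 10^-1.12)
   = 1 / (1 + 0.012589 + 0.075858) = 1/1.0884 = 0.9187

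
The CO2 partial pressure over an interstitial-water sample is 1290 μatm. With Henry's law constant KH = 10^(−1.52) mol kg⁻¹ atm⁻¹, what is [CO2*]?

[CO2*] = 39.0 μmol/kg

KH = 10^(−1.52) = 3.020×10^-2 mol kg⁻¹ atm⁻¹
[CO2*] = KH · pCO2 = 3.020×10^-2 × 1290×10^-6 atm = 3.90×10^-5 mol/kg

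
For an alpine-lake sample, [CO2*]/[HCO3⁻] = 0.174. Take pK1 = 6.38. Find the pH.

From K1 = [H⁺][HCO3⁻]/[CO2*]:  pH = pK1 − log₁₀([CO2*]/[HCO3⁻])
log₁₀(0.174) = -0.759
pH = 6.38 − (-0.759) = 7.14

pH = 7.14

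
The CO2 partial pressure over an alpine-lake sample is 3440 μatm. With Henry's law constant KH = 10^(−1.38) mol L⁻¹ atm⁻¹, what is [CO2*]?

KH = 10^(−1.38) = 4.169×10^-2 mol L⁻¹ atm⁻¹
[CO2*] = KH · pCO2 = 4.169×10^-2 × 3440×10^-6 atm = 1.43×10^-4 mol/L

[CO2*] = 143 μmol/L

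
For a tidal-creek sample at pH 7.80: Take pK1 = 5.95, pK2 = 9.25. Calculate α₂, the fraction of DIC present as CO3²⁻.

α₂ = 0.0338

α₂ = 1 / (1 + [H⁺]/K2 + [H⁺]²/(K1K2)) = 1 / (1 + 10^+1.45 + 10^-0.40)
   = 1 / (1 + 28.184 + 0.39811) = 1/29.582 = 0.03380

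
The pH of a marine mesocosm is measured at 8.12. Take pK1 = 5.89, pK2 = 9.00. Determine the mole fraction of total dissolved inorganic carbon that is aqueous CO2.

α₀ = 1 / (1 + K1/[H⁺] + K1K2/[H⁺]²) = 1 / (1 + 10^+2.23 + 10^+1.35)
   = 1 / (1 + 169.82 + 22.387) = 1/193.21 = 0.005176

α₀ = 0.00518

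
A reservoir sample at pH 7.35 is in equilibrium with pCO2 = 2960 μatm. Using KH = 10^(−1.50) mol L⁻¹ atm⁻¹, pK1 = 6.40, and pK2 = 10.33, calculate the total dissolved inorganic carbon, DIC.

DIC = 0.929 mmol/L

[CO2*] = KH · pCO2 = 10^(−1.50) × 2960×10^-6 = 9.360×10^-5 mol/L
α₀ = 1/(1 + K1/[H⁺] + K1K2/[H⁺]²) = 1/(1 + 10^+0.95 + 10^-2.03) = 0.1008
DIC = [CO2*]/α₀ = 9.360×10^-5 / 0.1008 = 0.929 mmol/L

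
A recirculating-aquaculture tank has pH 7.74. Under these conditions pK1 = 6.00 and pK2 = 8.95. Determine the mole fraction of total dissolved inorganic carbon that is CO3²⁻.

α₂ = 1 / (1 + [H⁺]/K2 + [H⁺]²/(K1K2)) = 1 / (1 + 10^+1.21 + 10^-0.53)
   = 1 / (1 + 16.218 + 0.29512) = 1/17.513 = 0.05710

α₂ = 0.0571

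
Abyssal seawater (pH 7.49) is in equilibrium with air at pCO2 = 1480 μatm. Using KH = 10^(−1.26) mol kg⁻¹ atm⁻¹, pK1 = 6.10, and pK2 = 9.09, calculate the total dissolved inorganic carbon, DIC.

DIC = 2.13 mmol/kg

[CO2*] = KH · pCO2 = 10^(−1.26) × 1480×10^-6 = 8.133×10^-5 mol/kg
α₀ = 1/(1 + K1/[H⁺] + K1K2/[H⁺]²) = 1/(1 + 10^+1.39 + 10^-0.21) = 0.03822
DIC = [CO2*]/α₀ = 8.133×10^-5 / 0.03822 = 2.13 mmol/kg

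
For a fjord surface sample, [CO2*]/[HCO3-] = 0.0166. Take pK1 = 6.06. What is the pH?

From K1 = [H⁺][HCO3-]/[CO2*]:  pH = pK1 − log₁₀([CO2*]/[HCO3-])
log₁₀(0.0166) = -1.780
pH = 6.06 − (-1.780) = 7.84

pH = 7.84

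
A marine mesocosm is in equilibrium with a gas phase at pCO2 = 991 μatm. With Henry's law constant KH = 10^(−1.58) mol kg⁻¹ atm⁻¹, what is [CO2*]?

[CO2*] = 26.1 μmol/kg

KH = 10^(−1.58) = 2.630×10^-2 mol kg⁻¹ atm⁻¹
[CO2*] = KH · pCO2 = 2.630×10^-2 × 991×10^-6 atm = 2.61×10^-5 mol/kg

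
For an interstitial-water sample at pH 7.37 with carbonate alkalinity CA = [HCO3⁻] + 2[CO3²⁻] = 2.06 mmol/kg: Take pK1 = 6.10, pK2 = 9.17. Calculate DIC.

DIC = 2.14 mmol/kg

CA = [HCO3⁻] + 2[CO3²⁻] = (α₁ + 2α₂)·DIC
At pH 7.37: [H⁺]/K1 = 10^-1.27 = 0.053703, K2/[H⁺] = 10^-1.80 = 0.015849
α₁ = 1/(1 + 0.053703 + 0.015849) = 1/1.0696 = 0.9350; α₂ = α₁·K2/[H⁺] = 0.01482
α₁ + 2α₂ = 0.9646
DIC = CA / (α₁ + 2α₂) = 2.06 / 0.9646 = 2.14 mmol/kg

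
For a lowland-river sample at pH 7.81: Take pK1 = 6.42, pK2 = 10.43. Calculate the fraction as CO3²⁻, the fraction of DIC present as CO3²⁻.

α₂ = 1 / (1 + [H⁺]/K2 + [H⁺]²/(K1K2)) = 1 / (1 + 10^+2.62 + 10^+1.23)
   = 1 / (1 + 416.87 + 16.982) = 1/434.85 = 0.002300

α₂ = 0.00230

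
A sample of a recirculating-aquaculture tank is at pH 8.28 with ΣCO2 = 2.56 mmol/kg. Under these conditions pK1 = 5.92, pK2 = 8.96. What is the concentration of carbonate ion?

α₂ = 1 / (1 + [H⁺]/K2 + [H⁺]²/(K1K2)) = 1 / (1 + 10^+0.68 + 10^-1.68)
   = 1 / (1 + 4.7863 + 0.020893) = 1/5.8072 = 0.1722
[CO3²⁻] = α₂ × DIC = 0.1722 × 2.56 = 0.441 mmol/kg

[CO3²⁻] = 0.441 mmol/kg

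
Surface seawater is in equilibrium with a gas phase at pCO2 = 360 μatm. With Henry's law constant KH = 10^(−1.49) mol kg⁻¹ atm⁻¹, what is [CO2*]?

KH = 10^(−1.49) = 3.236×10^-2 mol kg⁻¹ atm⁻¹
[CO2*] = KH · pCO2 = 3.236×10^-2 × 360×10^-6 atm = 1.16×10^-5 mol/kg

[CO2*] = 11.6 μmol/kg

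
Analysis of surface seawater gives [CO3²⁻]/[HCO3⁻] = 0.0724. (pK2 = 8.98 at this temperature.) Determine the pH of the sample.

pH = 7.84

From K2 = [H⁺][CO3²⁻]/[HCO3⁻]:  pH = pK2 + log₁₀([CO3²⁻]/[HCO3⁻])
log₁₀(0.0724) = -1.140
pH = 8.98 + (-1.140) = 7.84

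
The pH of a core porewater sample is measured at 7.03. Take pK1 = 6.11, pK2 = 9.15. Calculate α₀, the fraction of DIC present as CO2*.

α₀ = 1 / (1 + K1/[H⁺] + K1K2/[H⁺]²) = 1 / (1 + 10^+0.92 + 10^-1.20)
   = 1 / (1 + 8.3176 + 0.063096) = 1/9.3807 = 0.1066

α₀ = 0.107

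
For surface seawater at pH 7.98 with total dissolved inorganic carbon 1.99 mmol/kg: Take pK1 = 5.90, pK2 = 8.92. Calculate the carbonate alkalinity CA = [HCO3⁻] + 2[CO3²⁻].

CA = 2.18 mmol/kg

CA = [HCO3⁻] + 2[CO3²⁻] = (α₁ + 2α₂)·DIC
At pH 7.98: [H⁺]/K1 = 10^-2.08 = 0.0083176, K2/[H⁺] = 10^-0.94 = 0.11482
α₁ = 1/(1 + 0.0083176 + 0.11482) = 1/1.1231 = 0.8904; α₂ = α₁·K2/[H⁺] = 0.1022
α₁ + 2α₂ = 1.0948
CA = 1.0948 × 1.99 = 2.18 mmol/kg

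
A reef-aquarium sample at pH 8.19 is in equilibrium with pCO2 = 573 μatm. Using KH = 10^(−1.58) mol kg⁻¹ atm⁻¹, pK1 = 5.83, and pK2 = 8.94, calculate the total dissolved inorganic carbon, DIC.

[CO2*] = KH · pCO2 = 10^(−1.58) × 573×10^-6 = 1.507×10^-5 mol/kg
α₀ = 1/(1 + K1/[H⁺] + K1K2/[H⁺]²) = 1/(1 + 10^+2.36 + 10^+1.61) = 0.003692
DIC = [CO2*]/α₀ = 1.507×10^-5 / 0.003692 = 4.08 mmol/kg

DIC = 4.08 mmol/kg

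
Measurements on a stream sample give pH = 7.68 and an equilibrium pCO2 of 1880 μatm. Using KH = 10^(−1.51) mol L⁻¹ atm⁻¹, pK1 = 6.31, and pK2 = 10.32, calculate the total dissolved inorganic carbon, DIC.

[CO2*] = KH · pCO2 = 10^(−1.51) × 1880×10^-6 = 5.810×10^-5 mol/L
α₀ = 1/(1 + K1/[H⁺] + K1K2/[H⁺]²) = 1/(1 + 10^+1.37 + 10^-1.27) = 0.04082
DIC = [CO2*]/α₀ = 5.810×10^-5 / 0.04082 = 1.42 mmol/L

DIC = 1.42 mmol/L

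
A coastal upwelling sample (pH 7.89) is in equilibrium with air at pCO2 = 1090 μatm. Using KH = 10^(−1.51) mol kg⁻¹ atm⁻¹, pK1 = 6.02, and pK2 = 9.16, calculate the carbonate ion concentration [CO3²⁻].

[CO2*] = KH · pCO2 = 10^(−1.51) × 1090×10^-6 = 3.368×10^-5 mol/kg
α₀ = 1/(1 + K1/[H⁺] + K1K2/[H⁺]²) = 1/(1 + 10^+1.87 + 10^+0.60) = 0.01264
DIC = [CO2*]/α₀ = 3.368×10^-5 / 0.01264 = 2.665 mmol/kg
[CO3²⁻] = α₂·DIC; α₂ = 0.05032, so [CO3²⁻] = 0.05032 × 2.665 = 0.134 mmol/kg

[CO3²⁻] = 0.134 mmol/kg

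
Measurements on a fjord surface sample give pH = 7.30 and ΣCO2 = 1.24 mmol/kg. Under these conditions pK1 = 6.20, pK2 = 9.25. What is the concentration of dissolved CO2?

[CO2*] = 0.0903 mmol/kg

α₀ = 1 / (1 + K1/[H⁺] + K1K2/[H⁺]²) = 1 / (1 + 10^+1.10 + 10^-0.85)
   = 1 / (1 + 12.589 + 0.14125) = 1/13.731 = 0.07283
[CO2*] = α₀ × DIC = 0.07283 × 1.24 = 0.0903 mmol/kg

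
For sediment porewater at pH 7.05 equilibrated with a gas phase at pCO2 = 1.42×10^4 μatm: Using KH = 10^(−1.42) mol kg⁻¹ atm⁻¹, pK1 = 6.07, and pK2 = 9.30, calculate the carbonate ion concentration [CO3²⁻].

[CO3²⁻] = 0.0290 mmol/kg

[CO2*] = KH · pCO2 = 10^(−1.42) × 1.42×10^4×10^-6 = 5.399×10^-4 mol/kg
α₀ = 1/(1 + K1/[H⁺] + K1K2/[H⁺]²) = 1/(1 + 10^+0.98 + 10^-1.27) = 0.09431
DIC = [CO2*]/α₀ = 5.399×10^-4 / 0.09431 = 5.725 mmol/kg
[CO3²⁻] = α₂·DIC; α₂ = 0.005065, so [CO3²⁻] = 0.005065 × 5.725 = 0.0290 mmol/kg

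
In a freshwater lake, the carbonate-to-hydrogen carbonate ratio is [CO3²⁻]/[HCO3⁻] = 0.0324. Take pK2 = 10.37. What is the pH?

pH = 8.88

From K2 = [H⁺][CO3²⁻]/[HCO3⁻]:  pH = pK2 + log₁₀([CO3²⁻]/[HCO3⁻])
log₁₀(0.0324) = -1.489
pH = 10.37 + (-1.489) = 8.88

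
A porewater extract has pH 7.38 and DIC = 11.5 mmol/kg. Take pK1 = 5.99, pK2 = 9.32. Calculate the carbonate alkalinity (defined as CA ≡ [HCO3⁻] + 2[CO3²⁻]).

CA = 11.2 mmol/kg

CA = [HCO3⁻] + 2[CO3²⁻] = (α₁ + 2α₂)·DIC
At pH 7.38: [H⁺]/K1 = 10^-1.39 = 0.040738, K2/[H⁺] = 10^-1.94 = 0.011482
α₁ = 1/(1 + 0.040738 + 0.011482) = 1/1.0522 = 0.9504; α₂ = α₁·K2/[H⁺] = 0.01091
α₁ + 2α₂ = 0.9722
CA = 0.9722 × 11.5 = 11.2 mmol/kg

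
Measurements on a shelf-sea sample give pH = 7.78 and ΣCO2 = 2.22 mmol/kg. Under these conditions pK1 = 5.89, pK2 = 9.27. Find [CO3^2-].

[CO3²⁻] = 0.0687 mmol/kg

α₂ = 1 / (1 + [H⁺]/K2 + [H⁺]²/(K1K2)) = 1 / (1 + 10^+1.49 + 10^-0.40)
   = 1 / (1 + 30.903 + 0.39811) = 1/32.301 = 0.03096
[CO3²⁻] = α₂ × DIC = 0.03096 × 2.22 = 0.0687 mmol/kg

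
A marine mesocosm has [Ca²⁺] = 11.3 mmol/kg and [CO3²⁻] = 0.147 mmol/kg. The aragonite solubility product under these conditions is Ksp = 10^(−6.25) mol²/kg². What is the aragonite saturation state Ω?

Ω = 2.95

Ksp = 10^(−6.25) = 5.623×10^-7
Ω = [Ca²⁺][CO3²⁻]/Ksp = (11.3×10^-3)(0.147×10^-3) / 5.623×10^-7 = 2.95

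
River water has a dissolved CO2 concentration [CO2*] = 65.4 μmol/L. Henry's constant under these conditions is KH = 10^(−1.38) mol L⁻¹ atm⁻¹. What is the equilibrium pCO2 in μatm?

KH = 10^(−1.38) = 4.169×10^-2 mol L⁻¹ atm⁻¹
pCO2 = [CO2*]/KH = 65.4×10^-6 / 4.169×10^-2 = 1.57×10^-3 atm = 1570 μatm

pCO2 = 1570 μatm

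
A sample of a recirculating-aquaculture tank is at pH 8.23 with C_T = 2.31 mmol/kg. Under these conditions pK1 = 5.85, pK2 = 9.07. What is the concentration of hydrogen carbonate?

α₁ = 1 / (1 + [H⁺]/K1 + K2/[H⁺]) = 1 / (1 + 10^-2.38 + 10^-0.84)
   = 1 / (1 + 0.0041687 + 0.14454) = 1/1.1487 = 0.8705
[HCO3⁻] = α₁ × DIC = 0.8705 × 2.31 = 2.01 mmol/kg

[HCO3⁻] = 2.01 mmol/kg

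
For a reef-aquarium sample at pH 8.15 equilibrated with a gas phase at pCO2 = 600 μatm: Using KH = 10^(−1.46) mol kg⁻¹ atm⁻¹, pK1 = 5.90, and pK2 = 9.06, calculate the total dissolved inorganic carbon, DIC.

DIC = 4.18 mmol/kg

[CO2*] = KH · pCO2 = 10^(−1.46) × 600×10^-6 = 2.080×10^-5 mol/kg
α₀ = 1/(1 + K1/[H⁺] + K1K2/[H⁺]²) = 1/(1 + 10^+2.25 + 10^+1.34) = 0.004982
DIC = [CO2*]/α₀ = 2.080×10^-5 / 0.004982 = 4.18 mmol/kg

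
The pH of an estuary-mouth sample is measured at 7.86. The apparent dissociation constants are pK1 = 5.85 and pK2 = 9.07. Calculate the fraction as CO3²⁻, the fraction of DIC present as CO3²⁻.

α₂ = 0.0575

α₂ = 1 / (1 + [H⁺]/K2 + [H⁺]²/(K1K2)) = 1 / (1 + 10^+1.21 + 10^-0.80)
   = 1 / (1 + 16.218 + 0.15849) = 1/17.377 = 0.05755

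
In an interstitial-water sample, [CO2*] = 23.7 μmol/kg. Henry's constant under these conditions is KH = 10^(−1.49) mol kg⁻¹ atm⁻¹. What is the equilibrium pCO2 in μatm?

KH = 10^(−1.49) = 3.236×10^-2 mol kg⁻¹ atm⁻¹
pCO2 = [CO2*]/KH = 23.7×10^-6 / 3.236×10^-2 = 7.32×10^-4 atm = 732 μatm

pCO2 = 732 μatm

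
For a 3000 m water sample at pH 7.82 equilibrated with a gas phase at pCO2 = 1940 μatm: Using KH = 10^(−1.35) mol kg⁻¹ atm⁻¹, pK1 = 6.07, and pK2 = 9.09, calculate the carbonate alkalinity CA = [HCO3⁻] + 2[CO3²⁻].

CA = 5.40 mmol/kg

[CO2*] = KH · pCO2 = 10^(−1.35) × 1940×10^-6 = 8.666×10^-5 mol/kg
α₀ = 1/(1 + K1/[H⁺] + K1K2/[H⁺]²) = 1/(1 + 10^+1.75 + 10^+0.48) = 0.01660
DIC = [CO2*]/α₀ = 8.666×10^-5 / 0.01660 = 5.221 mmol/kg
CA = (α₁ + 2α₂)·DIC = (0.9333 + 2×0.05012) × 5.221 = 5.40 mmol/kg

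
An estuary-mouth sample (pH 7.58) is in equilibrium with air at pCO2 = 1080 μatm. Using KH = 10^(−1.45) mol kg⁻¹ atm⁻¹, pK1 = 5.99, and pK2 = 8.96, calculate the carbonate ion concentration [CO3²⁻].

[CO3²⁻] = 0.0621 mmol/kg

[CO2*] = KH · pCO2 = 10^(−1.45) × 1080×10^-6 = 3.832×10^-5 mol/kg
α₀ = 1/(1 + K1/[H⁺] + K1K2/[H⁺]²) = 1/(1 + 10^+1.59 + 10^+0.21) = 0.02408
DIC = [CO2*]/α₀ = 3.832×10^-5 / 0.02408 = 1.591 mmol/kg
[CO3²⁻] = α₂·DIC; α₂ = 0.03905, so [CO3²⁻] = 0.03905 × 1.591 = 0.0621 mmol/kg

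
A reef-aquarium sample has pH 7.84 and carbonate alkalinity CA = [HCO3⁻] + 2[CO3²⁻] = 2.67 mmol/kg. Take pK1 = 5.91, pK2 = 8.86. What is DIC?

CA = [HCO3⁻] + 2[CO3²⁻] = (α₁ + 2α₂)·DIC
At pH 7.84: [H⁺]/K1 = 10^-1.93 = 0.011749, K2/[H⁺] = 10^-1.02 = 0.095499
α₁ = 1/(1 + 0.011749 + 0.095499) = 1/1.1072 = 0.9031; α₂ = α₁·K2/[H⁺] = 0.08625
α₁ + 2α₂ = 1.0756
DIC = CA / (α₁ + 2α₂) = 2.67 / 1.0756 = 2.48 mmol/kg

DIC = 2.48 mmol/kg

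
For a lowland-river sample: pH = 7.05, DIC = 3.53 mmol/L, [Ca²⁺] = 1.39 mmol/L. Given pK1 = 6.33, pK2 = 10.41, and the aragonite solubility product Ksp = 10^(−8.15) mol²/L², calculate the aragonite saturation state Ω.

α₂ = 1 / (1 + [H⁺]/K2 + [H⁺]²/(K1K2)) = 1 / (1 + 10^+3.36 + 10^+2.64)
   = 1 / (1 + 2290.9 + 436.52) = 1/2728.4 = 0.0003665
[CO3²⁻] = α₂ × DIC = 0.0003665 × 3.53 = 0.001294 mmol/L = 1.294 μmol/L
Ksp = 10^(−8.15) = 7.079×10^-9
Ω = [Ca²⁺][CO3²⁻]/Ksp = (1.39×10^-3)(1.294×10^-6) / 7.079×10^-9 = 0.254

Ω = 0.254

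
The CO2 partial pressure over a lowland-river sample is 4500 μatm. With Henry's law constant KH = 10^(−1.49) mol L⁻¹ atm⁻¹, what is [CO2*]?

[CO2*] = 146 μmol/L

KH = 10^(−1.49) = 3.236×10^-2 mol L⁻¹ atm⁻¹
[CO2*] = KH · pCO2 = 3.236×10^-2 × 4500×10^-6 atm = 1.46×10^-4 mol/L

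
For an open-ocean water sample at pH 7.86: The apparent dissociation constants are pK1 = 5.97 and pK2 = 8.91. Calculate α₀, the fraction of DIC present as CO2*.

α₀ = 0.0117

α₀ = 1 / (1 + K1/[H⁺] + K1K2/[H⁺]²) = 1 / (1 + 10^+1.89 + 10^+0.84)
   = 1 / (1 + 77.625 + 6.9183) = 1/85.543 = 0.01169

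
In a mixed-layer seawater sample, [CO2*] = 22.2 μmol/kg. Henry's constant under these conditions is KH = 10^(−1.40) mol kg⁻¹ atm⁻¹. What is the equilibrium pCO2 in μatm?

KH = 10^(−1.40) = 3.981×10^-2 mol kg⁻¹ atm⁻¹
pCO2 = [CO2*]/KH = 22.2×10^-6 / 3.981×10^-2 = 5.58×10^-4 atm = 558 μatm

pCO2 = 558 μatm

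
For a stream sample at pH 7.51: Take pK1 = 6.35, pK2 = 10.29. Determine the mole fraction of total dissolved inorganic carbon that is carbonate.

α₂ = 1 / (1 + [H⁺]/K2 + [H⁺]²/(K1K2)) = 1 / (1 + 10^+2.78 + 10^+1.62)
   = 1 / (1 + 602.56 + 41.687) = 1/645.25 = 0.001550

α₂ = 0.00155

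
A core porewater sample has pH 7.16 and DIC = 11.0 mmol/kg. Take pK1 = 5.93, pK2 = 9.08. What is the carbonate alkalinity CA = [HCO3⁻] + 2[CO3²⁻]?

CA = 10.5 mmol/kg

CA = [HCO3⁻] + 2[CO3²⁻] = (α₁ + 2α₂)·DIC
At pH 7.16: [H⁺]/K1 = 10^-1.23 = 0.058884, K2/[H⁺] = 10^-1.92 = 0.012023
α₁ = 1/(1 + 0.058884 + 0.012023) = 1/1.0709 = 0.9338; α₂ = α₁·K2/[H⁺] = 0.01123
α₁ + 2α₂ = 0.9562
CA = 0.9562 × 11.0 = 10.5 mmol/kg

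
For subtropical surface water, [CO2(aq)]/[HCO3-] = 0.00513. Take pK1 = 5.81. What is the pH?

From K1 = [H⁺][HCO3-]/[CO2(aq)]:  pH = pK1 − log₁₀([CO2(aq)]/[HCO3-])
log₁₀(0.00513) = -2.290
pH = 5.81 − (-2.290) = 8.10

pH = 8.10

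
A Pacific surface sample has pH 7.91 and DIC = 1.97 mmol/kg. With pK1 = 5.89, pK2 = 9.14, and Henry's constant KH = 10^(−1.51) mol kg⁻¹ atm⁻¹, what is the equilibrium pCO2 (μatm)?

α₀ = 1 / (1 + K1/[H⁺] + K1K2/[H⁺]²) = 1 / (1 + 10^+2.02 + 10^+0.79)
   = 1 / (1 + 104.71 + 6.1660) = 1/111.88 = 0.008938
[CO2*] = α₀ × DIC = 0.008938 × 1.97 = 0.01761 mmol/kg = 17.61 μmol/kg
pCO2 = [CO2*]/KH = 1.761×10^-5 / 3.090×10^-2 = 570 μatm

pCO2 = 570 μatm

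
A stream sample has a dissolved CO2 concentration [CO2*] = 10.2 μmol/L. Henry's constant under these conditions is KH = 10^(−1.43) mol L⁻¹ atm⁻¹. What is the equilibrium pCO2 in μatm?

pCO2 = 275 μatm

KH = 10^(−1.43) = 3.715×10^-2 mol L⁻¹ atm⁻¹
pCO2 = [CO2*]/KH = 10.2×10^-6 / 3.715×10^-2 = 2.75×10^-4 atm = 275 μatm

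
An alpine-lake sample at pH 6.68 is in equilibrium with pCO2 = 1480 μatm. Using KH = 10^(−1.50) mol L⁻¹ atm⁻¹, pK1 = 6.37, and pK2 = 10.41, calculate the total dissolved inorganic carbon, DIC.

DIC = 0.142 mmol/L

[CO2*] = KH · pCO2 = 10^(−1.50) × 1480×10^-6 = 4.680×10^-5 mol/L
α₀ = 1/(1 + K1/[H⁺] + K1K2/[H⁺]²) = 1/(1 + 10^+0.31 + 10^-3.42) = 0.3287
DIC = [CO2*]/α₀ = 4.680×10^-5 / 0.3287 = 0.142 mmol/L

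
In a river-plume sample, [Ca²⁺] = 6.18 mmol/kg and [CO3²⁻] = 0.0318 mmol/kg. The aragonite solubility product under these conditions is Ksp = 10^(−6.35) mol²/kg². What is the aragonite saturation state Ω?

Ω = 0.440

Ksp = 10^(−6.35) = 4.467×10^-7
Ω = [Ca²⁺][CO3²⁻]/Ksp = (6.18×10^-3)(0.0318×10^-3) / 4.467×10^-7 = 0.440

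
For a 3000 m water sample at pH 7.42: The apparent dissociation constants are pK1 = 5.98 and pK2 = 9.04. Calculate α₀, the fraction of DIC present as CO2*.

α₀ = 1 / (1 + K1/[H⁺] + K1K2/[H⁺]²) = 1 / (1 + 10^+1.44 + 10^-0.18)
   = 1 / (1 + 27.542 + 0.66069) = 1/29.203 = 0.03424

α₀ = 0.0342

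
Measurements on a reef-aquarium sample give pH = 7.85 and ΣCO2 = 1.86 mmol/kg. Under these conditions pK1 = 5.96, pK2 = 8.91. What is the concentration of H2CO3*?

α₀ = 1 / (1 + K1/[H⁺] + K1K2/[H⁺]²) = 1 / (1 + 10^+1.89 + 10^+0.83)
   = 1 / (1 + 77.625 + 6.7608) = 1/85.386 = 0.01171
[CO2*] = α₀ × DIC = 0.01171 × 1.86 = 0.0218 mmol/kg

[CO2*] = 0.0218 mmol/kg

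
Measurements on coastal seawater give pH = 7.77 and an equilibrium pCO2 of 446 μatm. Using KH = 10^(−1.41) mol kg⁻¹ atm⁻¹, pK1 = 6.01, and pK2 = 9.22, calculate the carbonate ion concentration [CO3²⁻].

[CO3²⁻] = 0.0354 mmol/kg

[CO2*] = KH · pCO2 = 10^(−1.41) × 446×10^-6 = 1.735×10^-5 mol/kg
α₀ = 1/(1 + K1/[H⁺] + K1K2/[H⁺]²) = 1/(1 + 10^+1.76 + 10^+0.31) = 0.01651
DIC = [CO2*]/α₀ = 1.735×10^-5 / 0.01651 = 1.051 mmol/kg
[CO3²⁻] = α₂·DIC; α₂ = 0.03370, so [CO3²⁻] = 0.03370 × 1.051 = 0.0354 mmol/kg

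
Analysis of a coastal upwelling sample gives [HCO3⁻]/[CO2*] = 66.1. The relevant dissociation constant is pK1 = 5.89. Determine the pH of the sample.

pH = 7.71

From K1 = [H⁺][HCO3⁻]/[CO2*]:  pH = pK1 + log₁₀([HCO3⁻]/[CO2*])
log₁₀(66.1) = +1.820
pH = 5.89 + (+1.820) = 7.71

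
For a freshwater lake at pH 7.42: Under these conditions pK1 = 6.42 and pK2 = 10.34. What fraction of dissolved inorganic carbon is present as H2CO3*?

α₀ = 1 / (1 + K1/[H⁺] + K1K2/[H⁺]²) = 1 / (1 + 10^+1.00 + 10^-1.92)
   = 1 / (1 + 10.000 + 0.012023) = 1/11.012 = 0.09081

α₀ = 0.0908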